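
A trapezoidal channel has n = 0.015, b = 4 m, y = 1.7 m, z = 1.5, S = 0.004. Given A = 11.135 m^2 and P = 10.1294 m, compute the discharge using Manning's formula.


R = A/P = 11.135/10.1294 = 1.099275
Q = (1/0.015) * 11.135 * 1.099275^(2/3) * 0.004^0.5

50.0073 m^3/s


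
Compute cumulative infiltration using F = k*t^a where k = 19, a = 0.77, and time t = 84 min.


F = k * t^a = 19 * 84^0.77
F = 19 * 30.317616

576.0347 mm


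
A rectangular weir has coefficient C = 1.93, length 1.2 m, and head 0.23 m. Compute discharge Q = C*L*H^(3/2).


Q = C * L * H^(3/2) = 1.93 * 1.2 * 0.23^1.5 = 1.93 * 1.2 * 0.110304

0.2555 m^3/s


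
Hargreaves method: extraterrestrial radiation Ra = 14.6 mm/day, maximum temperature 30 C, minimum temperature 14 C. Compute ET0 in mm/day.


Tmean = (Tmax + Tmin)/2 = (30 + 14)/2 = 22.0
ET0 = 0.0023 * 14.6 * (22.0 + 17.8) * sqrt(30 - 14)
ET0 = 0.0023 * 14.6 * 39.8 * 4.000000

5.3459 mm/day


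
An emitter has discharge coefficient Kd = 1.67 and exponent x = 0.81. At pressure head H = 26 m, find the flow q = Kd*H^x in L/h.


q = Kd * H^x = 1.67 * 26^0.81 = 1.67 * 14.000012

23.3800 L/h


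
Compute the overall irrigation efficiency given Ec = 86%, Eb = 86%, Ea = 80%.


Ec = 0.86, Eb = 0.86, Ea = 0.8
E = 0.86 * 0.86 * 0.8 * 100 = 59.1680%

59.1680 %


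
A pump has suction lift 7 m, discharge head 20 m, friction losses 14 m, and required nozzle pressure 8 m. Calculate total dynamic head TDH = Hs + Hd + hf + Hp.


TDH = Hs + Hd + hf + Hp = 7 + 20 + 14 + 8 = 49

49 m


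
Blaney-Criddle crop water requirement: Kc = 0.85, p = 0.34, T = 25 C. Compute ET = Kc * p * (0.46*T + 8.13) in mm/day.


ET = Kc * p * (0.46*T + 8.13)
ET = 0.85 * 0.34 * (0.46*25 + 8.13)
ET = 0.85 * 0.34 * 19.6300

5.6731 mm/day


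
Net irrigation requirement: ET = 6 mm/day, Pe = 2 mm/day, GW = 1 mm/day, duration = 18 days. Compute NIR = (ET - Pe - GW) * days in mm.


Daily deficit = ET - Pe - GW = 6 - 2 - 1 = 3 mm/day
NIR = 3 * 18 = 54 mm

54.0000 mm


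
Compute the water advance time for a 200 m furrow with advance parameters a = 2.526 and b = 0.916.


t = (L/a)^(1/b)
t = (200/2.526)^(1/0.916)
t = 79.176564^(1/0.916)

118.2235 min


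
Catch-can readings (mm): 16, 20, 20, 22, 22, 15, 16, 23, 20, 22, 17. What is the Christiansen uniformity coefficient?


mean = 19.363636 mm
MAD = 2.446281 mm
CU = (1 - 2.446281/19.363636)*100

87.3666 %


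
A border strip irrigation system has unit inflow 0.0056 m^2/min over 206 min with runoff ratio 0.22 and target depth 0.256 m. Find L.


L = q*t/((1+r)*Z)
L = 0.0056*206/((1+0.22)*0.256)
L = 1.1536/0.31232

3.6936 m


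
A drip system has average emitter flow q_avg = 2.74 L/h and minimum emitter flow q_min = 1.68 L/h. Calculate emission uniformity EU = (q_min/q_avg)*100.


EU = (q_min/q_avg)*100 = (1.68/2.74)*100 = 61.3139%

61.3139 %


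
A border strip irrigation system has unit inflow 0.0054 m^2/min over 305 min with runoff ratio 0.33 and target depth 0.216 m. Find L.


L = q*t/((1+r)*Z)
L = 0.0054*305/((1+0.33)*0.216)
L = 1.647/0.28728

5.7331 m


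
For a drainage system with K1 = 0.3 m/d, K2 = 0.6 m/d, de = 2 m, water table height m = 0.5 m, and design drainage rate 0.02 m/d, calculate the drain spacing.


S^2 = 8*K2*de*m/q + 4*K1*m^2/q
S^2 = 8*0.6*2*0.5/0.02 + 4*0.3*0.5^2/0.02
S = sqrt(255.0000)

15.9687 m


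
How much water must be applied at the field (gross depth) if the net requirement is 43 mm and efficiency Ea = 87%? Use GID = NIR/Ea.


Ea = 87% = 0.87
GID = NIR / Ea = 43 / 0.87 = 49.4253 mm

49.4253 mm


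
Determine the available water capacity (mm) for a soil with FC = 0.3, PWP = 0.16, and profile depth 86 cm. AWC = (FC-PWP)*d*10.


AWC = (FC - PWP) * d * 10
AWC = (0.3 - 0.16) * 86 * 10
AWC = 0.1400 * 86 * 10

120.4000 mm


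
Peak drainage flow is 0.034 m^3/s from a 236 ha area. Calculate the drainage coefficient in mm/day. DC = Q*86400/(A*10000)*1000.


DC = Q * 86400 / (A * 10000) * 1000
DC = 0.034 * 86400 / (236 * 10000) * 1000
DC = 2937600.0000 / 2360000

1.2447 mm/day


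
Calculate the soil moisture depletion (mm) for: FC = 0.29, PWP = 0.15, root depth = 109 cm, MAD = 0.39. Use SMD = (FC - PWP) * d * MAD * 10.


SMD = (FC - PWP) * d * MAD * 10
SMD = (0.29 - 0.15) * 109 * 0.39 * 10
SMD = 0.1400 * 109 * 0.39 * 10

59.5140 mm


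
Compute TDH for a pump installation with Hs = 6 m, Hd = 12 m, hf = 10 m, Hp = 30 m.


TDH = Hs + Hd + hf + Hp = 6 + 12 + 10 + 30 = 58

58 m


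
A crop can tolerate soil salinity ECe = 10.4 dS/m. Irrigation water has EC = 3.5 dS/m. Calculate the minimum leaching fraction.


LR = ECiw / (5*ECe - ECiw)
LR = 3.5 / (5*10.4 - 3.5)
LR = 3.5 / 48.5000

0.0722


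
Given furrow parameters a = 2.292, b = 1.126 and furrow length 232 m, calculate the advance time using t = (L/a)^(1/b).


t = (L/a)^(1/b)
t = (232/2.292)^(1/1.126)
t = 101.221640^(1/1.126)

60.3785 min


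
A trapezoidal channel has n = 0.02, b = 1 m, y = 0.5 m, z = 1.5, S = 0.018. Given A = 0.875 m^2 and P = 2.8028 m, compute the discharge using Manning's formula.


R = A/P = 0.875/2.8028 = 0.312188
Q = (1/0.02) * 0.875 * 0.312188^(2/3) * 0.018^0.5

2.7012 m^3/s


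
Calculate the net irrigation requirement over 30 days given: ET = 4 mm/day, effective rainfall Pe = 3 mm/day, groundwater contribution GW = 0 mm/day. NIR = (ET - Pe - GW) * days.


Daily deficit = ET - Pe - GW = 4 - 3 - 0 = 1 mm/day
NIR = 1 * 30 = 30 mm

30.0000 mm


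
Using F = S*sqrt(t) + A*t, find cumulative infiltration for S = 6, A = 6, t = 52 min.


F = S*sqrt(t) + A*t
F = 6*sqrt(52) + 6*52
F = 6*7.211103 + 312

355.2666 mm


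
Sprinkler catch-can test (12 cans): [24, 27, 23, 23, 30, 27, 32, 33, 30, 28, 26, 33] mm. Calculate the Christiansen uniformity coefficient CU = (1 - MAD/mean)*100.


mean = 28.000000 mm
MAD = 3.000000 mm
CU = (1 - 3.000000/28.000000)*100

89.2857 %


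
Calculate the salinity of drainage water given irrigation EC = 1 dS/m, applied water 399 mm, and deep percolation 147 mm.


EC_dw = EC_iw * D_iw / D_dw
EC_dw = 1 * 399 / 147
EC_dw = 399 / 147

2.7143 dS/m


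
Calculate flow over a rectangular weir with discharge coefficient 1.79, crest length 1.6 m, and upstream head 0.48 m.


Q = C * L * H^(3/2) = 1.79 * 1.6 * 0.48^1.5 = 1.79 * 1.6 * 0.332554

0.9524 m^3/s


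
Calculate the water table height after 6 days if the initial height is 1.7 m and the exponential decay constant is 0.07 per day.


m = m0 * exp(-k*t)
m = 1.7 * exp(-0.07 * 6)
m = 1.7 * exp(-0.4200)

1.1170 m


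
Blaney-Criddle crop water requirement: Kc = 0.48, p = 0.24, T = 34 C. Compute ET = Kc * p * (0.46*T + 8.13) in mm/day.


ET = Kc * p * (0.46*T + 8.13)
ET = 0.48 * 0.24 * (0.46*34 + 8.13)
ET = 0.48 * 0.24 * 23.7700

2.7383 mm/day


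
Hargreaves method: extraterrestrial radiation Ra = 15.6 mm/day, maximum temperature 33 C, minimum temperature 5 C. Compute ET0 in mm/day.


Tmean = (Tmax + Tmin)/2 = (33 + 5)/2 = 19.0
ET0 = 0.0023 * 15.6 * (19.0 + 17.8) * sqrt(33 - 5)
ET0 = 0.0023 * 15.6 * 36.8 * 5.291503

6.9868 mm/day


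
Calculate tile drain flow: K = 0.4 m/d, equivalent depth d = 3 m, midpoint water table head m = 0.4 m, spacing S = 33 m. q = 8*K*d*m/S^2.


q = 8*K*d*m/S^2
q = 8*0.4*3*0.4/33^2
q = 3.8400 / 1089

0.0035 m/d


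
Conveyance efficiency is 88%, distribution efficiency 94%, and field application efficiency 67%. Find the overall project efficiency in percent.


Ec = 0.88, Eb = 0.94, Ea = 0.67
E = 0.88 * 0.94 * 0.67 * 100 = 55.4224%

55.4224 %


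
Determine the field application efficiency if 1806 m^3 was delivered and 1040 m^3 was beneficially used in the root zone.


Ea = V_root / V_field * 100 = 1040 / 1806 * 100 = 57.5858%

57.5858 %


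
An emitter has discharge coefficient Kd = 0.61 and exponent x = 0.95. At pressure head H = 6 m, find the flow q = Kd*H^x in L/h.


q = Kd * H^x = 0.61 * 6^0.95 = 0.61 * 5.485847

3.3464 L/h


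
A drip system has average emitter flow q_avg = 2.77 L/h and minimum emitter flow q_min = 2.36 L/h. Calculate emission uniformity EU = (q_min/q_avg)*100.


EU = (q_min/q_avg)*100 = (2.36/2.77)*100 = 85.1986%

85.1986 %


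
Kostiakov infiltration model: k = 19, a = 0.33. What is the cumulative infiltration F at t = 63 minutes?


F = k * t^a = 19 * 63^0.33
F = 19 * 3.924482

74.5652 mm


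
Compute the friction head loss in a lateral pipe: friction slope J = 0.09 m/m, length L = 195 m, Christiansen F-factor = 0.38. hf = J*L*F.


hf = J * L * F = 0.09 * 195 * 0.38 = 6.6690 m

6.6690 m


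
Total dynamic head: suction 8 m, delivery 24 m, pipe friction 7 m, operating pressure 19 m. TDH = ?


TDH = Hs + Hd + hf + Hp = 8 + 24 + 7 + 19 = 58

58 m


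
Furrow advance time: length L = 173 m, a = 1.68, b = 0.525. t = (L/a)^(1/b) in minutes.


t = (L/a)^(1/b)
t = (173/1.68)^(1/0.525)
t = 102.976190^(1/0.525)

6820.0007 min


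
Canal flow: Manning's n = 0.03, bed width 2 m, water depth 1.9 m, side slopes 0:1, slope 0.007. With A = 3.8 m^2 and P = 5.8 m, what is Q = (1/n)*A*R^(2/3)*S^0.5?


R = A/P = 3.8/5.8 = 0.655172
Q = (1/0.03) * 3.8 * 0.655172^(2/3) * 0.007^0.5

7.9943 m^3/s


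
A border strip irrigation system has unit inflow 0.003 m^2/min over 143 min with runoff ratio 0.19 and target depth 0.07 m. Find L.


L = q*t/((1+r)*Z)
L = 0.003*143/((1+0.19)*0.07)
L = 0.429/0.0833

5.1501 m


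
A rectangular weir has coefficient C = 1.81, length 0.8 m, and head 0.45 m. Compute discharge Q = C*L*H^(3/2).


Q = C * L * H^(3/2) = 1.81 * 0.8 * 0.45^1.5 = 1.81 * 0.8 * 0.301869

0.4371 m^3/s


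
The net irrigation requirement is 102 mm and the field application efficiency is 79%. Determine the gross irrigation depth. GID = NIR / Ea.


Ea = 79% = 0.79
GID = NIR / Ea = 102 / 0.79 = 129.1139 mm

129.1139 mm


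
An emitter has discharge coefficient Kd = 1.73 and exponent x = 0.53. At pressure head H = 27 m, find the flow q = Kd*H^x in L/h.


q = Kd * H^x = 1.73 * 27^0.53 = 1.73 * 5.736180

9.9236 L/h


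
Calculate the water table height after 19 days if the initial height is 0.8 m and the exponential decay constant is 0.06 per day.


m = m0 * exp(-k*t)
m = 0.8 * exp(-0.06 * 19)
m = 0.8 * exp(-1.1400)

0.2559 m


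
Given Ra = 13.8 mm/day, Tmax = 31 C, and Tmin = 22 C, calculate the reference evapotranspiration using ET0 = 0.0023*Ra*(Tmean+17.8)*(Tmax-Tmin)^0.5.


Tmean = (Tmax + Tmin)/2 = (31 + 22)/2 = 26.5
ET0 = 0.0023 * 13.8 * (26.5 + 17.8) * sqrt(31 - 22)
ET0 = 0.0023 * 13.8 * 44.3 * 3.000000

4.2182 mm/day


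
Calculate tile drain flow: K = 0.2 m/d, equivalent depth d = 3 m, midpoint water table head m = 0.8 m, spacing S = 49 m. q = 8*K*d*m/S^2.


q = 8*K*d*m/S^2
q = 8*0.2*3*0.8/49^2
q = 3.8400 / 2401

0.0016 m/d


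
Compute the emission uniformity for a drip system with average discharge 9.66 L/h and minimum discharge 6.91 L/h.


EU = (q_min/q_avg)*100 = (6.91/9.66)*100 = 71.5321%

71.5321 %


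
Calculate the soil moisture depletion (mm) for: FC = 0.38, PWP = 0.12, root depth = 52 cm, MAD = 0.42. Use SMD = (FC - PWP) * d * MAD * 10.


SMD = (FC - PWP) * d * MAD * 10
SMD = (0.38 - 0.12) * 52 * 0.42 * 10
SMD = 0.2600 * 52 * 0.42 * 10

56.7840 mm


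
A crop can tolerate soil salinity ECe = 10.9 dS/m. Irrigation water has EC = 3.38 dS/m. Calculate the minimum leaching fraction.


LR = ECiw / (5*ECe - ECiw)
LR = 3.38 / (5*10.9 - 3.38)
LR = 3.38 / 51.1200

0.0661


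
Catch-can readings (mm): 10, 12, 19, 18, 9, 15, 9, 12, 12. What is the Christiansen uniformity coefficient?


mean = 12.888889 mm
MAD = 2.962963 mm
CU = (1 - 2.962963/12.888889)*100

77.0115 %


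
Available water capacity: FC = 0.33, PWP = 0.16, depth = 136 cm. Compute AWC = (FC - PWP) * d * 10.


AWC = (FC - PWP) * d * 10
AWC = (0.33 - 0.16) * 136 * 10
AWC = 0.1700 * 136 * 10

231.2000 mm


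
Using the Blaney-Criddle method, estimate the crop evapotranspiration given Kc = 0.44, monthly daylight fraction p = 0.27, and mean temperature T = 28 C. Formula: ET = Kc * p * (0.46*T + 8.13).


ET = Kc * p * (0.46*T + 8.13)
ET = 0.44 * 0.27 * (0.46*28 + 8.13)
ET = 0.44 * 0.27 * 21.0100

2.4960 mm/day


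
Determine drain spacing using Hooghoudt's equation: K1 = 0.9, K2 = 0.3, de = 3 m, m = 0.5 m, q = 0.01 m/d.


S^2 = 8*K2*de*m/q + 4*K1*m^2/q
S^2 = 8*0.3*3*0.5/0.01 + 4*0.9*0.5^2/0.01
S = sqrt(450.0000)

21.2132 m


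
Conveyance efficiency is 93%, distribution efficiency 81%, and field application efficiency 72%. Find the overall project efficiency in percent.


Ec = 0.93, Eb = 0.81, Ea = 0.72
E = 0.93 * 0.81 * 0.72 * 100 = 54.2376%

54.2376 %


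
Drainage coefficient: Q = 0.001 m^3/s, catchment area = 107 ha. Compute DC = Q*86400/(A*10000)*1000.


DC = Q * 86400 / (A * 10000) * 1000
DC = 0.001 * 86400 / (107 * 10000) * 1000
DC = 86400.0000 / 1070000

0.0807 mm/day


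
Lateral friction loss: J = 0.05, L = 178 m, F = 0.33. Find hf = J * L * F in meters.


hf = J * L * F = 0.05 * 178 * 0.33 = 2.9370 m

2.9370 m


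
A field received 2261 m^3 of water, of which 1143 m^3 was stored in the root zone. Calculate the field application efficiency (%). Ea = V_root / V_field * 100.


Ea = V_root / V_field * 100 = 1143 / 2261 * 100 = 50.5529%

50.5529 %


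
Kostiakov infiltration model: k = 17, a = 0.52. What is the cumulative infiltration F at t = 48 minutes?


F = k * t^a = 17 * 48^0.52
F = 17 * 7.485925

127.2607 mm


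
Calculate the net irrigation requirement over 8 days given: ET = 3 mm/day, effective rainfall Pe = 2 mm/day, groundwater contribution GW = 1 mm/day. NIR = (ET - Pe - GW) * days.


Daily deficit = ET - Pe - GW = 3 - 2 - 1 = 0 mm/day
NIR = 0 * 8 = 0 mm

0 mm


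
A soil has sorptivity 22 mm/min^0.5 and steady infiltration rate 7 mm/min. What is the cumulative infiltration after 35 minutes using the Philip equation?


F = S*sqrt(t) + A*t
F = 22*sqrt(35) + 7*35
F = 22*5.916080 + 245

375.1538 mm


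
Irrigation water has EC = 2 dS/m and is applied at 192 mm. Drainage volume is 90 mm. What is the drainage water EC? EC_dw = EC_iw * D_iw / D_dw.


EC_dw = EC_iw * D_iw / D_dw
EC_dw = 2 * 192 / 90
EC_dw = 384 / 90

4.2667 dS/m


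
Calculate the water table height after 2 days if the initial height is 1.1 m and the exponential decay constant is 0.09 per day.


m = m0 * exp(-k*t)
m = 1.1 * exp(-0.09 * 2)
m = 1.1 * exp(-0.1800)

0.9188 m


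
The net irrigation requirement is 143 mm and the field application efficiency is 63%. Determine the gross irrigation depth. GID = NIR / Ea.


Ea = 63% = 0.63
GID = NIR / Ea = 143 / 0.63 = 226.9841 mm

226.9841 mm


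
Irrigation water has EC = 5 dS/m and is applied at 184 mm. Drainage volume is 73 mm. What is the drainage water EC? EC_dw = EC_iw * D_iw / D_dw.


EC_dw = EC_iw * D_iw / D_dw
EC_dw = 5 * 184 / 73
EC_dw = 920 / 73

12.6027 dS/m


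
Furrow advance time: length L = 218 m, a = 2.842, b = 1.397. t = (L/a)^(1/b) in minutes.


t = (L/a)^(1/b)
t = (218/2.842)^(1/1.397)
t = 76.706545^(1/1.397)

22.3460 min


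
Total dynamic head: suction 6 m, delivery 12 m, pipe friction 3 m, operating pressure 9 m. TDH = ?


TDH = Hs + Hd + hf + Hp = 6 + 12 + 3 + 9 = 30

30 m


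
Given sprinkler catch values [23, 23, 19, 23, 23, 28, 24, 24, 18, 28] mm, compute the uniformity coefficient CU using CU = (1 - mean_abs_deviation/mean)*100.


mean = 23.300000 mm
MAD = 2.160000 mm
CU = (1 - 2.160000/23.300000)*100

90.7296 %


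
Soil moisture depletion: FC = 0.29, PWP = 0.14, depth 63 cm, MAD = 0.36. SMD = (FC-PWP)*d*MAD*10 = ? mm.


SMD = (FC - PWP) * d * MAD * 10
SMD = (0.29 - 0.14) * 63 * 0.36 * 10
SMD = 0.1500 * 63 * 0.36 * 10

34.0200 mm


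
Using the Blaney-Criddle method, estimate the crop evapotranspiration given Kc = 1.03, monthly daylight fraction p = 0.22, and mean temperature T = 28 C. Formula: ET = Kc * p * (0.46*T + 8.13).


ET = Kc * p * (0.46*T + 8.13)
ET = 1.03 * 0.22 * (0.46*28 + 8.13)
ET = 1.03 * 0.22 * 21.0100

4.7609 mm/day


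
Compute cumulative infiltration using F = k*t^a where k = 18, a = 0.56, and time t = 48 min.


F = k * t^a = 18 * 48^0.56
F = 18 * 8.739671

157.3141 mm


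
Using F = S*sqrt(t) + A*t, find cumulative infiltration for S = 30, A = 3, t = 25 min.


F = S*sqrt(t) + A*t
F = 30*sqrt(25) + 3*25
F = 30*5.000000 + 75

225.0000 mm


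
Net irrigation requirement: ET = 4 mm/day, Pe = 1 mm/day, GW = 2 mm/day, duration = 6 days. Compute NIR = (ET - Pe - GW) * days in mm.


Daily deficit = ET - Pe - GW = 4 - 1 - 2 = 1 mm/day
NIR = 1 * 6 = 6 mm

6.0000 mm


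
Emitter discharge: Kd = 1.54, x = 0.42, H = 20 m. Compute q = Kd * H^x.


q = Kd * H^x = 1.54 * 20^0.42 = 1.54 * 3.519108

5.4194 L/h


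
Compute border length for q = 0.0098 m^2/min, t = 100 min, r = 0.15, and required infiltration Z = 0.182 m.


L = q*t/((1+r)*Z)
L = 0.0098*100/((1+0.15)*0.182)
L = 0.98/0.2093

4.6823 m


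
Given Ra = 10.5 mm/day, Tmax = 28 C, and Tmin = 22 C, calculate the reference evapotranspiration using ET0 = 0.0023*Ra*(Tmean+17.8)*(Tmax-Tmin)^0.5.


Tmean = (Tmax + Tmin)/2 = (28 + 22)/2 = 25.0
ET0 = 0.0023 * 10.5 * (25.0 + 17.8) * sqrt(28 - 22)
ET0 = 0.0023 * 10.5 * 42.8 * 2.449490

2.5318 mm/day


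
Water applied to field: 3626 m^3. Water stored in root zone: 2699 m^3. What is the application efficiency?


Ea = V_root / V_field * 100 = 2699 / 3626 * 100 = 74.4346%

74.4346 %


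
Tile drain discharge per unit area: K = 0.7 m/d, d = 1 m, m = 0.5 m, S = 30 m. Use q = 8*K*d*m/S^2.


q = 8*K*d*m/S^2
q = 8*0.7*1*0.5/30^2
q = 2.8000 / 900

0.0031 m/d


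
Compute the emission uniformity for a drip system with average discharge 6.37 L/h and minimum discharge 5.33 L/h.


EU = (q_min/q_avg)*100 = (5.33/6.37)*100 = 83.6735%

83.6735 %


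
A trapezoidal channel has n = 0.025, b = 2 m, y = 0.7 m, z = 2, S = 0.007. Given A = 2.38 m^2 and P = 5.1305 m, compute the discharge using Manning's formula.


R = A/P = 2.38/5.1305 = 0.463892
Q = (1/0.025) * 2.38 * 0.463892^(2/3) * 0.007^0.5

4.7731 m^3/s


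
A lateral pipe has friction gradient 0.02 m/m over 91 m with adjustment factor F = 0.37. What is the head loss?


hf = J * L * F = 0.02 * 91 * 0.37 = 0.6734 m

0.6734 m


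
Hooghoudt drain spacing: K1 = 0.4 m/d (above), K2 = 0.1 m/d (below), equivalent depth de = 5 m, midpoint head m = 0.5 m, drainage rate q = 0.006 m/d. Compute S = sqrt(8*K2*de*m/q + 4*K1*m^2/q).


S^2 = 8*K2*de*m/q + 4*K1*m^2/q
S^2 = 8*0.1*5*0.5/0.006 + 4*0.4*0.5^2/0.006
S = sqrt(400.0000)

20.0000 m


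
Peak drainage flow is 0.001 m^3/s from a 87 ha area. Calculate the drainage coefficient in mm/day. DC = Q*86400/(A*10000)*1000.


DC = Q * 86400 / (A * 10000) * 1000
DC = 0.001 * 86400 / (87 * 10000) * 1000
DC = 86400.0000 / 870000

0.0993 mm/day


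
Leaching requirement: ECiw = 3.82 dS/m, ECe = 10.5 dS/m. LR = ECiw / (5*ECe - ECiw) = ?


LR = ECiw / (5*ECe - ECiw)
LR = 3.82 / (5*10.5 - 3.82)
LR = 3.82 / 48.6800

0.0785


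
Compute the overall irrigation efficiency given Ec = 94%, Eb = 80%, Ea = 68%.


Ec = 0.94, Eb = 0.8, Ea = 0.68
E = 0.94 * 0.8 * 0.68 * 100 = 51.1360%

51.1360 %


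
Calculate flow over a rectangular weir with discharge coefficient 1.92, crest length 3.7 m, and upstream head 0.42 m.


Q = C * L * H^(3/2) = 1.92 * 3.7 * 0.42^1.5 = 1.92 * 3.7 * 0.272191

1.9336 m^3/s


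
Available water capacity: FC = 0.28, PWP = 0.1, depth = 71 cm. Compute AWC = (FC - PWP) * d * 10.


AWC = (FC - PWP) * d * 10
AWC = (0.28 - 0.1) * 71 * 10
AWC = 0.1800 * 71 * 10

127.8000 mm


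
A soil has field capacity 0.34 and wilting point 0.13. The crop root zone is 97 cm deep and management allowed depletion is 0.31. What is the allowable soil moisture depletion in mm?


SMD = (FC - PWP) * d * MAD * 10
SMD = (0.34 - 0.13) * 97 * 0.31 * 10
SMD = 0.2100 * 97 * 0.31 * 10

63.1470 mm


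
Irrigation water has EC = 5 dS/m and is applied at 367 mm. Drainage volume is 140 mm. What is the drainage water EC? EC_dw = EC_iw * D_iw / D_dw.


EC_dw = EC_iw * D_iw / D_dw
EC_dw = 5 * 367 / 140
EC_dw = 1835 / 140

13.1071 dS/m


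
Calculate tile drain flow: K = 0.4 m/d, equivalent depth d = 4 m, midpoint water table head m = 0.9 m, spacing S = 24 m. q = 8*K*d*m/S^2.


q = 8*K*d*m/S^2
q = 8*0.4*4*0.9/24^2
q = 11.5200 / 576

0.0200 m/d


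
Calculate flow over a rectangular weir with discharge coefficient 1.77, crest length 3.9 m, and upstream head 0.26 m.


Q = C * L * H^(3/2) = 1.77 * 3.9 * 0.26^1.5 = 1.77 * 3.9 * 0.132575

0.9152 m^3/s


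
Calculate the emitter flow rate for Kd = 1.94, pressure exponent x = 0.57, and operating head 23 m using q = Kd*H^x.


q = Kd * H^x = 1.94 * 23^0.57 = 1.94 * 5.972895

11.5874 L/h


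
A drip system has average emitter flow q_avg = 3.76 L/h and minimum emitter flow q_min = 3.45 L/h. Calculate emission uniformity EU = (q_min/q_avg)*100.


EU = (q_min/q_avg)*100 = (3.45/3.76)*100 = 91.7553%

91.7553 %


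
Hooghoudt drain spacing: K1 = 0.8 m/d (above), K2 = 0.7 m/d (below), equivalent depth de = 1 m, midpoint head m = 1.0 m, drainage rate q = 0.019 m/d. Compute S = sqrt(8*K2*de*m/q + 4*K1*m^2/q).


S^2 = 8*K2*de*m/q + 4*K1*m^2/q
S^2 = 8*0.7*1*1.0/0.019 + 4*0.8*1.0^2/0.019
S = sqrt(463.1579)

21.5211 m


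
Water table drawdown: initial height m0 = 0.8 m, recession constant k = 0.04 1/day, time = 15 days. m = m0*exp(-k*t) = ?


m = m0 * exp(-k*t)
m = 0.8 * exp(-0.04 * 15)
m = 0.8 * exp(-0.6000)

0.4390 m


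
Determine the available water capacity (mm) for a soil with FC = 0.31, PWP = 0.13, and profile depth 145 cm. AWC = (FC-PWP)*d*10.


AWC = (FC - PWP) * d * 10
AWC = (0.31 - 0.13) * 145 * 10
AWC = 0.1800 * 145 * 10

261.0000 mm


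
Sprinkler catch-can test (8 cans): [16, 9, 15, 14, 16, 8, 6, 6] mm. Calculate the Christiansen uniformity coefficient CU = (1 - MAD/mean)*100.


mean = 11.250000 mm
MAD = 4.000000 mm
CU = (1 - 4.000000/11.250000)*100

64.4444 %


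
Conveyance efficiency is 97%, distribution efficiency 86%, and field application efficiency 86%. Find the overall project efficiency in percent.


Ec = 0.97, Eb = 0.86, Ea = 0.86
E = 0.97 * 0.86 * 0.86 * 100 = 71.7412%

71.7412 %


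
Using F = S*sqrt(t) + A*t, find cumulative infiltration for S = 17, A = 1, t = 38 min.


F = S*sqrt(t) + A*t
F = 17*sqrt(38) + 1*38
F = 17*6.164414 + 38

142.7950 mm


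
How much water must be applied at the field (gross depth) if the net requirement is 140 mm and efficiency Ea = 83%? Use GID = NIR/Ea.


Ea = 83% = 0.83
GID = NIR / Ea = 140 / 0.83 = 168.6747 mm

168.6747 mm


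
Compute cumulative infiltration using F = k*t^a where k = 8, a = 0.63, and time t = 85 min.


F = k * t^a = 8 * 85^0.63
F = 8 * 16.426080

131.4086 mm


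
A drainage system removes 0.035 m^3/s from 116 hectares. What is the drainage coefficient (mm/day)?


DC = Q * 86400 / (A * 10000) * 1000
DC = 0.035 * 86400 / (116 * 10000) * 1000
DC = 3024000.0000 / 1160000

2.6069 mm/day


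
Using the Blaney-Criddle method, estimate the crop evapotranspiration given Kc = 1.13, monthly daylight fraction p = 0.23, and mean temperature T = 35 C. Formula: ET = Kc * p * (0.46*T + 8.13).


ET = Kc * p * (0.46*T + 8.13)
ET = 1.13 * 0.23 * (0.46*35 + 8.13)
ET = 1.13 * 0.23 * 24.2300

6.2974 mm/day


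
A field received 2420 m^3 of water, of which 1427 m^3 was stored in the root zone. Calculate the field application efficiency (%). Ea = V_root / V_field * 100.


Ea = V_root / V_field * 100 = 1427 / 2420 * 100 = 58.9669%

58.9669 %


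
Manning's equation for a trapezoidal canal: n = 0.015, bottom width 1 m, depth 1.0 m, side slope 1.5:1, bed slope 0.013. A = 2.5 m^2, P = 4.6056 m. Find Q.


R = A/P = 2.5/4.6056 = 0.542817
Q = (1/0.015) * 2.5 * 0.542817^(2/3) * 0.013^0.5

12.6451 m^3/s


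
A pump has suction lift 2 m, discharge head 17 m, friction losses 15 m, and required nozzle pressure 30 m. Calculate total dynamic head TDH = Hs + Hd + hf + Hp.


TDH = Hs + Hd + hf + Hp = 2 + 17 + 15 + 30 = 64

64 m


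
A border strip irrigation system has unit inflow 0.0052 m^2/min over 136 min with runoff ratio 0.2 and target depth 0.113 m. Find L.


L = q*t/((1+r)*Z)
L = 0.0052*136/((1+0.2)*0.113)
L = 0.7072/0.1356

5.2153 m


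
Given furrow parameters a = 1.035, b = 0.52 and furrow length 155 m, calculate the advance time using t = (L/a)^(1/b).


t = (L/a)^(1/b)
t = (155/1.035)^(1/0.52)
t = 149.758454^(1/0.52)

15256.1482 min


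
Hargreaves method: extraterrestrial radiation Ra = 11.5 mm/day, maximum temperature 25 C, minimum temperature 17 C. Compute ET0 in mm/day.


Tmean = (Tmax + Tmin)/2 = (25 + 17)/2 = 21.0
ET0 = 0.0023 * 11.5 * (21.0 + 17.8) * sqrt(25 - 17)
ET0 = 0.0023 * 11.5 * 38.8 * 2.828427

2.9027 mm/day


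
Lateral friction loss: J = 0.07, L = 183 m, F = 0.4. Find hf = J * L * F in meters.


hf = J * L * F = 0.07 * 183 * 0.4 = 5.1240 m

5.1240 m


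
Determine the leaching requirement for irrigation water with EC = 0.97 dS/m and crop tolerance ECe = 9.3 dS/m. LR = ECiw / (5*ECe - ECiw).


LR = ECiw / (5*ECe - ECiw)
LR = 0.97 / (5*9.3 - 0.97)
LR = 0.97 / 45.5300

0.0213


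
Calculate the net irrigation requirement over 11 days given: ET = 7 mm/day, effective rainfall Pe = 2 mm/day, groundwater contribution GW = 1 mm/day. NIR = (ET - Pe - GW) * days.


Daily deficit = ET - Pe - GW = 7 - 2 - 1 = 4 mm/day
NIR = 4 * 11 = 44 mm

44.0000 mm


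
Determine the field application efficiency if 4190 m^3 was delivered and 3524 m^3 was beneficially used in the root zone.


Ea = V_root / V_field * 100 = 3524 / 4190 * 100 = 84.1050%

84.1050 %


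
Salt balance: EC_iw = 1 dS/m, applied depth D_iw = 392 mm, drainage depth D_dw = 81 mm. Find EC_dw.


EC_dw = EC_iw * D_iw / D_dw
EC_dw = 1 * 392 / 81
EC_dw = 392 / 81

4.8395 dS/m


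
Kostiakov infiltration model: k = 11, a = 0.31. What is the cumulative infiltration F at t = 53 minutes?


F = k * t^a = 11 * 53^0.31
F = 11 * 3.423935

37.6633 mm


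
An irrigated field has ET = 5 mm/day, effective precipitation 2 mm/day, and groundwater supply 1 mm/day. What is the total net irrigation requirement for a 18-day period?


Daily deficit = ET - Pe - GW = 5 - 2 - 1 = 2 mm/day
NIR = 2 * 18 = 36 mm

36.0000 mm


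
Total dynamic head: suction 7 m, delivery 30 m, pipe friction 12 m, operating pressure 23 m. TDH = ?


TDH = Hs + Hd + hf + Hp = 7 + 30 + 12 + 23 = 72

72 m


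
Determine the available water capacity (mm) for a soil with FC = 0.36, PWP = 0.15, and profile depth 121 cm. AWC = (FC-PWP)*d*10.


AWC = (FC - PWP) * d * 10
AWC = (0.36 - 0.15) * 121 * 10
AWC = 0.2100 * 121 * 10

254.1000 mm


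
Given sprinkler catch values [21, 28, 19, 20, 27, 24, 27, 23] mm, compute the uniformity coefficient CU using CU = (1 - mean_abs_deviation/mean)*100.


mean = 23.625000 mm
MAD = 2.875000 mm
CU = (1 - 2.875000/23.625000)*100

87.8307 %


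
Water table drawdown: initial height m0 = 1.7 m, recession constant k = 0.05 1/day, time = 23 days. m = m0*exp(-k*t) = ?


m = m0 * exp(-k*t)
m = 1.7 * exp(-0.05 * 23)
m = 1.7 * exp(-1.1500)

0.5383 m


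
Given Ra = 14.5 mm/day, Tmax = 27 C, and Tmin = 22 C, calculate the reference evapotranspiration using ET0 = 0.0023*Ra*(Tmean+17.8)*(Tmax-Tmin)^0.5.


Tmean = (Tmax + Tmin)/2 = (27 + 22)/2 = 24.5
ET0 = 0.0023 * 14.5 * (24.5 + 17.8) * sqrt(27 - 22)
ET0 = 0.0023 * 14.5 * 42.3 * 2.236068

3.1544 mm/day


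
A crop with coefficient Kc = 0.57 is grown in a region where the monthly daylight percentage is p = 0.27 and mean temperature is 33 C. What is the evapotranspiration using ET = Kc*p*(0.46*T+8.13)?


ET = Kc * p * (0.46*T + 8.13)
ET = 0.57 * 0.27 * (0.46*33 + 8.13)
ET = 0.57 * 0.27 * 23.3100

3.5874 mm/day


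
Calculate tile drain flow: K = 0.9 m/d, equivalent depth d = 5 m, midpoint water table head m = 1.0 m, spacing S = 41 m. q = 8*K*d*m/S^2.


q = 8*K*d*m/S^2
q = 8*0.9*5*1.0/41^2
q = 36.0000 / 1681

0.0214 m/d


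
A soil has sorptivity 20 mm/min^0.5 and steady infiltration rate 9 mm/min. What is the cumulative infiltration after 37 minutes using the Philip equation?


F = S*sqrt(t) + A*t
F = 20*sqrt(37) + 9*37
F = 20*6.082763 + 333

454.6553 mm


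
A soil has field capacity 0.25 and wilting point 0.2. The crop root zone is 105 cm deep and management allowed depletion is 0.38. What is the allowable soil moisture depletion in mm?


SMD = (FC - PWP) * d * MAD * 10
SMD = (0.25 - 0.2) * 105 * 0.38 * 10
SMD = 0.0500 * 105 * 0.38 * 10

19.9500 mm


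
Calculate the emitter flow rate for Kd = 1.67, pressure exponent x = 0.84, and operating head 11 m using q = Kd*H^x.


q = Kd * H^x = 1.67 * 11^0.84 = 1.67 * 7.494969

12.5166 L/h


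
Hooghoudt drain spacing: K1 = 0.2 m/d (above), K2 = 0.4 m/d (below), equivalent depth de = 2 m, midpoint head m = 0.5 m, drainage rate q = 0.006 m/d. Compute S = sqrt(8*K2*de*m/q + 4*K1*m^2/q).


S^2 = 8*K2*de*m/q + 4*K1*m^2/q
S^2 = 8*0.4*2*0.5/0.006 + 4*0.2*0.5^2/0.006
S = sqrt(566.6667)

23.8048 m


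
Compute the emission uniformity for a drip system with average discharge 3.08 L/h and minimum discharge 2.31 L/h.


EU = (q_min/q_avg)*100 = (2.31/3.08)*100 = 75.0000%

75.0000 %


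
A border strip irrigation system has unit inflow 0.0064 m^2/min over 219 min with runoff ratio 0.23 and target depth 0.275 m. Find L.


L = q*t/((1+r)*Z)
L = 0.0064*219/((1+0.23)*0.275)
L = 1.4016/0.33825

4.1437 m


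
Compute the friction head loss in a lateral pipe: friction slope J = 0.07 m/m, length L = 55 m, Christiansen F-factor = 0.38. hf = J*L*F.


hf = J * L * F = 0.07 * 55 * 0.38 = 1.4630 m

1.4630 m


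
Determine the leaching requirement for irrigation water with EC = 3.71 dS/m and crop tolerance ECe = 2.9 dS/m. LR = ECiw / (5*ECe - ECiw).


LR = ECiw / (5*ECe - ECiw)
LR = 3.71 / (5*2.9 - 3.71)
LR = 3.71 / 10.7900

0.3438


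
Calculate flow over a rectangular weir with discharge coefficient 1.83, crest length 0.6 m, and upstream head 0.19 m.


Q = C * L * H^(3/2) = 1.83 * 0.6 * 0.19^1.5 = 1.83 * 0.6 * 0.082819

0.0909 m^3/s


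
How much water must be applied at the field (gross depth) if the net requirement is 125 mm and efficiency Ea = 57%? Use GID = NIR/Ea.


Ea = 57% = 0.57
GID = NIR / Ea = 125 / 0.57 = 219.2982 mm

219.2982 mm


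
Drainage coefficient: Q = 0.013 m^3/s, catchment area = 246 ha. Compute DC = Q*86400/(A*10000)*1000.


DC = Q * 86400 / (A * 10000) * 1000
DC = 0.013 * 86400 / (246 * 10000) * 1000
DC = 1123200.0000 / 2460000

0.4566 mm/day


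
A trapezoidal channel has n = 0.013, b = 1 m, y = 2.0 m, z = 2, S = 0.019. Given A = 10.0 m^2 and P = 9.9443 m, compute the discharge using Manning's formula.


R = A/P = 10.0/9.9443 = 1.005601
Q = (1/0.013) * 10.0 * 1.005601^(2/3) * 0.019^0.5

106.4267 m^3/s


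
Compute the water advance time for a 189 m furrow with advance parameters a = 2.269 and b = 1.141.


t = (L/a)^(1/b)
t = (189/2.269)^(1/1.141)
t = 83.296606^(1/1.141)

48.2263 min


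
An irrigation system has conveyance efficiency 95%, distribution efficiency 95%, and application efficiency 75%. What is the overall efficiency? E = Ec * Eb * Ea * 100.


Ec = 0.95, Eb = 0.95, Ea = 0.75
E = 0.95 * 0.95 * 0.75 * 100 = 67.6875%

67.6875 %


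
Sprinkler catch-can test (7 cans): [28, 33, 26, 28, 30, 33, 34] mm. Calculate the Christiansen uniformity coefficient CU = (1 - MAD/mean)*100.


mean = 30.285714 mm
MAD = 2.612245 mm
CU = (1 - 2.612245/30.285714)*100

91.3747 %


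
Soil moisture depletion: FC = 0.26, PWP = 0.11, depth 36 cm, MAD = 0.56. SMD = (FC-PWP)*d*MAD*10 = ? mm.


SMD = (FC - PWP) * d * MAD * 10
SMD = (0.26 - 0.11) * 36 * 0.56 * 10
SMD = 0.1500 * 36 * 0.56 * 10

30.2400 mm


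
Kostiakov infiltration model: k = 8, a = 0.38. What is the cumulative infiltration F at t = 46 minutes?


F = k * t^a = 8 * 46^0.38
F = 8 * 4.283985

34.2719 mm


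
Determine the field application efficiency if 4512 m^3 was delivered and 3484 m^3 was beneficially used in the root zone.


Ea = V_root / V_field * 100 = 3484 / 4512 * 100 = 77.2163%

77.2163 %


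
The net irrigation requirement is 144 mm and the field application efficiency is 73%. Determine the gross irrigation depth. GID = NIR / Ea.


Ea = 73% = 0.73
GID = NIR / Ea = 144 / 0.73 = 197.2603 mm

197.2603 mm


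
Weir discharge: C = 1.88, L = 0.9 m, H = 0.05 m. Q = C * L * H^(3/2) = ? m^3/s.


Q = C * L * H^(3/2) = 1.88 * 0.9 * 0.05^1.5 = 1.88 * 0.9 * 0.011180

0.0189 m^3/s


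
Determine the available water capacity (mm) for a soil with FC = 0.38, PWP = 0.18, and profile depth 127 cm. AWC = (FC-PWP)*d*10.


AWC = (FC - PWP) * d * 10
AWC = (0.38 - 0.18) * 127 * 10
AWC = 0.2000 * 127 * 10

254.0000 mm


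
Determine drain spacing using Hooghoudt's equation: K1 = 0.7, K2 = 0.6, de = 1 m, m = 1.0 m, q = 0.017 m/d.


S^2 = 8*K2*de*m/q + 4*K1*m^2/q
S^2 = 8*0.6*1*1.0/0.017 + 4*0.7*1.0^2/0.017
S = sqrt(447.0588)

21.1438 m


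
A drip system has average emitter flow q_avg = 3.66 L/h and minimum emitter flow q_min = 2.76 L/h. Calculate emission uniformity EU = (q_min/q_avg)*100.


EU = (q_min/q_avg)*100 = (2.76/3.66)*100 = 75.4098%

75.4098 %


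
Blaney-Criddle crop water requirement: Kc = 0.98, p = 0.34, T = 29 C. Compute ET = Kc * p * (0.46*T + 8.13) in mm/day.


ET = Kc * p * (0.46*T + 8.13)
ET = 0.98 * 0.34 * (0.46*29 + 8.13)
ET = 0.98 * 0.34 * 21.4700

7.1538 mm/day


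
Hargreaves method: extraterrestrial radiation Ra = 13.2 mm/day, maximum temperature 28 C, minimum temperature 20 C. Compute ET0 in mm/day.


Tmean = (Tmax + Tmin)/2 = (28 + 20)/2 = 24.0
ET0 = 0.0023 * 13.2 * (24.0 + 17.8) * sqrt(28 - 20)
ET0 = 0.0023 * 13.2 * 41.8 * 2.828427

3.5894 mm/day


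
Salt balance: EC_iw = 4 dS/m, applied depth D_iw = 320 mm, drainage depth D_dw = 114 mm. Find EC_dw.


EC_dw = EC_iw * D_iw / D_dw
EC_dw = 4 * 320 / 114
EC_dw = 1280 / 114

11.2281 dS/m


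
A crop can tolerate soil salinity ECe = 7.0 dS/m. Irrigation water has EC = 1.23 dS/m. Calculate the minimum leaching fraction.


LR = ECiw / (5*ECe - ECiw)
LR = 1.23 / (5*7.0 - 1.23)
LR = 1.23 / 33.7700

0.0364


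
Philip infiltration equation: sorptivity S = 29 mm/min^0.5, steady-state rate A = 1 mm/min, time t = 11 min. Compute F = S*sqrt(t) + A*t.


F = S*sqrt(t) + A*t
F = 29*sqrt(11) + 1*11
F = 29*3.316625 + 11

107.1821 mm


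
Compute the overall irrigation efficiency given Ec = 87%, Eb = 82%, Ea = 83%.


Ec = 0.87, Eb = 0.82, Ea = 0.83
E = 0.87 * 0.82 * 0.83 * 100 = 59.2122%

59.2122 %


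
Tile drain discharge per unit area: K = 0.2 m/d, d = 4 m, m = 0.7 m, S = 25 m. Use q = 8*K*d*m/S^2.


q = 8*K*d*m/S^2
q = 8*0.2*4*0.7/25^2
q = 4.4800 / 625

0.0072 m/d


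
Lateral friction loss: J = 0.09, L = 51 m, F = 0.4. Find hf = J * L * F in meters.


hf = J * L * F = 0.09 * 51 * 0.4 = 1.8360 m

1.8360 m


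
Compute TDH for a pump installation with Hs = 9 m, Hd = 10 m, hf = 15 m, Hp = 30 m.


TDH = Hs + Hd + hf + Hp = 9 + 10 + 15 + 30 = 64

64 m


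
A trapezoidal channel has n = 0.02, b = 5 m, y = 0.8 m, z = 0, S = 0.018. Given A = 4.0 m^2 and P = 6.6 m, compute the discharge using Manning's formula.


R = A/P = 4.0/6.6 = 0.606061
Q = (1/0.02) * 4.0 * 0.606061^(2/3) * 0.018^0.5

19.2166 m^3/s


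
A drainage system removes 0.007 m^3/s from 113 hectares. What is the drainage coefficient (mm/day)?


DC = Q * 86400 / (A * 10000) * 1000
DC = 0.007 * 86400 / (113 * 10000) * 1000
DC = 604800.0000 / 1130000

0.5352 mm/day


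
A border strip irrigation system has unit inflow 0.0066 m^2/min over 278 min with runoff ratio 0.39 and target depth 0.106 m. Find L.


L = q*t/((1+r)*Z)
L = 0.0066*278/((1+0.39)*0.106)
L = 1.8348/0.14734

12.4528 m


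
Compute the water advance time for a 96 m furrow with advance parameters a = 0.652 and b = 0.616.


t = (L/a)^(1/b)
t = (96/0.652)^(1/0.616)
t = 147.239264^(1/0.616)

3307.6450 min


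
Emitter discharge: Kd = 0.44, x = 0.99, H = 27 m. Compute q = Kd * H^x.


q = Kd * H^x = 0.44 * 27^0.99 = 0.44 * 26.124629

11.4948 L/h


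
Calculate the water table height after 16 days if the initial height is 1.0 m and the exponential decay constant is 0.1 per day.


m = m0 * exp(-k*t)
m = 1.0 * exp(-0.1 * 16)
m = 1.0 * exp(-1.6000)

0.2019 m


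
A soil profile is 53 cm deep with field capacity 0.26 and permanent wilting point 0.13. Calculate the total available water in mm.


AWC = (FC - PWP) * d * 10
AWC = (0.26 - 0.13) * 53 * 10
AWC = 0.1300 * 53 * 10

68.9000 mm


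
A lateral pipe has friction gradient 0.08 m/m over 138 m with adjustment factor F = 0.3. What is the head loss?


hf = J * L * F = 0.08 * 138 * 0.3 = 3.3120 m

3.3120 m


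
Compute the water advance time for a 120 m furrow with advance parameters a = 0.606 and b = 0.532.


t = (L/a)^(1/b)
t = (120/0.606)^(1/0.532)
t = 198.019802^(1/0.532)

20754.9394 min


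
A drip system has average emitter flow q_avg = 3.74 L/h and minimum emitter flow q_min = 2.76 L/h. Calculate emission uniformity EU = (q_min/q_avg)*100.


EU = (q_min/q_avg)*100 = (2.76/3.74)*100 = 73.7968%

73.7968 %


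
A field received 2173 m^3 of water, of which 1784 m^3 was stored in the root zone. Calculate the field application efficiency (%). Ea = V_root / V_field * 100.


Ea = V_root / V_field * 100 = 1784 / 2173 * 100 = 82.0985%

82.0985 %


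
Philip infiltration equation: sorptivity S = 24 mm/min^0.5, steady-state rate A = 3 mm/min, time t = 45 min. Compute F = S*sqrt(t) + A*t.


F = S*sqrt(t) + A*t
F = 24*sqrt(45) + 3*45
F = 24*6.708204 + 135

295.9969 mm


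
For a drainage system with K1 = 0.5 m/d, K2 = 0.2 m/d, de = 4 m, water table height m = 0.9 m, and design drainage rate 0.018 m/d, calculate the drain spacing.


S^2 = 8*K2*de*m/q + 4*K1*m^2/q
S^2 = 8*0.2*4*0.9/0.018 + 4*0.5*0.9^2/0.018
S = sqrt(410.0000)

20.2485 m


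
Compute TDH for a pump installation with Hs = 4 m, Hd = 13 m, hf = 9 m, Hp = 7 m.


TDH = Hs + Hd + hf + Hp = 4 + 13 + 9 + 7 = 33

33 m


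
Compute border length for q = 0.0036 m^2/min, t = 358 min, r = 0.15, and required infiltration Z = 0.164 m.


L = q*t/((1+r)*Z)
L = 0.0036*358/((1+0.15)*0.164)
L = 1.2888/0.1886

6.8335 m


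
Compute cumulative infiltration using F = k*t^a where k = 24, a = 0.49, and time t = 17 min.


F = k * t^a = 24 * 17^0.49
F = 24 * 4.007929

96.1903 mm


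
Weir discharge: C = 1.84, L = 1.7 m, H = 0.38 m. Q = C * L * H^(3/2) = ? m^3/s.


Q = C * L * H^(3/2) = 1.84 * 1.7 * 0.38^1.5 = 1.84 * 1.7 * 0.234248

0.7327 m^3/s


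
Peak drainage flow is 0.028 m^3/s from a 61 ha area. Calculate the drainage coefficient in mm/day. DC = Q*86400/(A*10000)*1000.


DC = Q * 86400 / (A * 10000) * 1000
DC = 0.028 * 86400 / (61 * 10000) * 1000
DC = 2419200.0000 / 610000

3.9659 mm/day


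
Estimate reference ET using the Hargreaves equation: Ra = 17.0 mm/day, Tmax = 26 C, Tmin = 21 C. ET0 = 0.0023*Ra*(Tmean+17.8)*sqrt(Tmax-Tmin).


Tmean = (Tmax + Tmin)/2 = (26 + 21)/2 = 23.5
ET0 = 0.0023 * 17.0 * (23.5 + 17.8) * sqrt(26 - 21)
ET0 = 0.0023 * 17.0 * 41.3 * 2.236068

3.6109 mm/day


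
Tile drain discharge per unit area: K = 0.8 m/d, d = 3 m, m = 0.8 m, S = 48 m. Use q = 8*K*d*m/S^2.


q = 8*K*d*m/S^2
q = 8*0.8*3*0.8/48^2
q = 15.3600 / 2304

0.0067 m/d


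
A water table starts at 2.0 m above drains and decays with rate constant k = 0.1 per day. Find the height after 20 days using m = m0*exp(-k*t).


m = m0 * exp(-k*t)
m = 2.0 * exp(-0.1 * 20)
m = 2.0 * exp(-2.0000)

0.2707 m


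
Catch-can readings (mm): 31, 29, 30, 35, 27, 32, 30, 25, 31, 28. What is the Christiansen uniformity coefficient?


mean = 29.800000 mm
MAD = 2.040000 mm
CU = (1 - 2.040000/29.800000)*100

93.1544 %
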